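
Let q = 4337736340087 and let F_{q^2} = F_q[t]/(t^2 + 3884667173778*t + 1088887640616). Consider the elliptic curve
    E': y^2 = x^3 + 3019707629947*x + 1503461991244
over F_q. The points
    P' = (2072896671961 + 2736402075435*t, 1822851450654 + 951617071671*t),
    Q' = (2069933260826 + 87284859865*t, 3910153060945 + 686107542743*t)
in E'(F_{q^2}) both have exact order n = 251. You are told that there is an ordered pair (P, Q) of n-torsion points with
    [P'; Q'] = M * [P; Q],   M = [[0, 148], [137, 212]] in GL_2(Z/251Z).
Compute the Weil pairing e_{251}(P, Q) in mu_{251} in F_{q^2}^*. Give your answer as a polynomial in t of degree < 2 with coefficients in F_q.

e_{251} is bilinear + alternating on E[251], so e_{251}(148*Q, 137*P + 212*Q) = e_{251}(P,Q)^(0*212-148*137).
Inverting 55 mod 251: 178. Thus e_{251}(P,Q) = e(P',Q')^{178}.
Run Miller on y^2=x^3+3019707629947*x+1503461991244 over F_{4337736340087}: ladder 11111011 (8 bits); e = f_P(D_Q)/f_Q(D_P).
So e_{251}(P',Q') = 4328673433193 + 1408198166323*t.
e_{251}(P,Q) = (4328673433193 + 1408198166323*t)^{178} = 2900158124123 + 3126207438576*t.

2900158124123 + 3126207438576*t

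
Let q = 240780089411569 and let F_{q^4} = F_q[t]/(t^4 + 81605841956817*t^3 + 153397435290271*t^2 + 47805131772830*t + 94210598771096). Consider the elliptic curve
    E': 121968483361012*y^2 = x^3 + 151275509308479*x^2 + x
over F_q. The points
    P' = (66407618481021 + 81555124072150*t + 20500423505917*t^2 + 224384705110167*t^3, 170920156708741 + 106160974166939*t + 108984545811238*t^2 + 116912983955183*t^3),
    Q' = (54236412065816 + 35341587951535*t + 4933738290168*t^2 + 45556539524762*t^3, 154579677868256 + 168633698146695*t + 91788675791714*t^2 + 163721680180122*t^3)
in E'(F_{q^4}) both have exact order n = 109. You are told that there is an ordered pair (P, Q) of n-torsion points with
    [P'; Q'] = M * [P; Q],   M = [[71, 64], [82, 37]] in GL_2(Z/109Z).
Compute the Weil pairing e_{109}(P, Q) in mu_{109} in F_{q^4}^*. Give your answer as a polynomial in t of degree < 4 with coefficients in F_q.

189495973044919 + 56402520353822*t + 138170366822961*t^2 + 126834782996071*t^3

The 109-Weil pairing on E[109] over F_{240780089411569} is alternating-bilinear: e_{109}(P',Q') = e_{109}(P,Q)^det(M).
det M = 71*37 - 64*82 = -2621 = 104 (mod 109); 104^{-1} = 87 (mod 109).
(x,y)|->(29757293018462x+8646070181587,29757293018462y) sends E' to y^2=x^3+142797065988672.
7-bit Miller (1101101) on E'/F_{240780089411569} with a'=0, b'=142797065988672: accumulate tangent/chord ratios at Q'+S and P'+S'.
f_P(D_Q)/f_Q(D_P) = 70756085905345 + 14444324282332*t + 91402820635218*t^2 + 49459189724444*t^3.
Finally e_{109}(P,Q) = 189495973044919 + 56402520353822*t + 138170366822961*t^2 + 126834782996071*t^3.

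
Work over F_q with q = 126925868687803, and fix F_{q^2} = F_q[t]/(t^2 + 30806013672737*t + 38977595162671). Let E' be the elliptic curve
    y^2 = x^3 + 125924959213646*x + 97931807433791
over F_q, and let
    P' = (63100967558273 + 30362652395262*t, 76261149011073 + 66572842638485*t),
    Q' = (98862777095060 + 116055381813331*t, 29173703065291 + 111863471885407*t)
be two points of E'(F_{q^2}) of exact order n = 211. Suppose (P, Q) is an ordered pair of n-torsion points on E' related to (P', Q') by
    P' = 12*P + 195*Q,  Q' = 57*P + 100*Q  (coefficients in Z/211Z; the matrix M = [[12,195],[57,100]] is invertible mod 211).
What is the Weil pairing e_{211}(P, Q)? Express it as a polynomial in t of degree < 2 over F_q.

Under M = [[12,195],[57,100]] in GL_2(Z/211), e_{211}(P',Q') = e_{211}(P,Q)^(12*100-195*57 mod 211).
Inverting 2 mod 211: 106. Thus e_{211}(P,Q) = e(P',Q')^{106}.
Miller loop for e_{211} over F_{126925868687803^2}: bits of 211 = 11010011; 7 double steps + 4 add steps, l/v at each.
e_{211}(P',Q') = 123141625896604 + 83439949101690*t.
(123141625896604 + 83439949101690*t)^{106} mod (126925868687803,f) = 51139066509955 + 100623850044329*t.

51139066509955 + 100623850044329*t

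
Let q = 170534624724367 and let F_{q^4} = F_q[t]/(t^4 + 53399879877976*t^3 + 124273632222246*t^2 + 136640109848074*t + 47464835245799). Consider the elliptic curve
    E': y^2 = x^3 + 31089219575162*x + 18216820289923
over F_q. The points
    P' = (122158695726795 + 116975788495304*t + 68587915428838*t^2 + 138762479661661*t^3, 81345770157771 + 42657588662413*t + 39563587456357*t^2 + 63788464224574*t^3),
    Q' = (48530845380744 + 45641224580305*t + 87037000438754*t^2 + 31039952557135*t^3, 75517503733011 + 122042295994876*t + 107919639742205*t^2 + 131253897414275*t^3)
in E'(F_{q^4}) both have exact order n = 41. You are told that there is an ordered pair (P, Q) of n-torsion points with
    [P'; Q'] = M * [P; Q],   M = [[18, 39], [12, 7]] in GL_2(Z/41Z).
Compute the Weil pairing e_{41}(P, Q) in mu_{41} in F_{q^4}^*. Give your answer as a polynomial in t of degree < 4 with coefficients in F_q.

e_{41} is bilinear + alternating on E[41], so e_{41}(18*P + 39*Q, 12*P + 7*Q) = e_{41}(P,Q)^(18*7-39*12).
Inverting 27 mod 41: 38. Thus e_{41}(P,Q) = e(P',Q')^{38}.
6-bit Miller (101001) on E'/F_{170534624724367} with a'=31089219575162, b'=18216820289923: accumulate tangent/chord ratios at Q'+S and P'+S'.
Result: e(P',Q') = 82557167740925 + 26353211401429*t + 66855335230718*t^2 + 158349059792144*t^3.
Thus e_{41}(P,Q) = 49982602339180 + 11844012565907*t + 133318179315166*t^2 + 21618826845374*t^3.

49982602339180 + 11844012565907*t + 133318179315166*t^2 + 21618826845374*t^3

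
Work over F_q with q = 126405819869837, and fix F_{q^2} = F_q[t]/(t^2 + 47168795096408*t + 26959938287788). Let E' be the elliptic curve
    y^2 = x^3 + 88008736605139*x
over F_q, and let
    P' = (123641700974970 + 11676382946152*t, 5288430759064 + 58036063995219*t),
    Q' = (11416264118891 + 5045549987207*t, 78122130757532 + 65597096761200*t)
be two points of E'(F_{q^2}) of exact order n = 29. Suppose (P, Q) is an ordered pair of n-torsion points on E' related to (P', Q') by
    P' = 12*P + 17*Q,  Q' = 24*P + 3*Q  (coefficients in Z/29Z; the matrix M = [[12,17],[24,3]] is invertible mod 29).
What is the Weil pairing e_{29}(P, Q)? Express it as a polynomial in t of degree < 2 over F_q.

68657507359800 + 74988045877557*t

Alternating bilinearity on E[29] (values in mu_{29} in F_{126405819869837^2}) gives e(P',Q') = e(P,Q)^det(M).
Inverting 5 mod 29: 6. Thus e_{29}(P,Q) = e(P',Q')^{6}.
Run Miller on y^2=x^3+88008736605139*x over F_{126405819869837}: ladder 11101 (5 bits); e = f_P(D_Q)/f_Q(D_P).
The quotient is 2587149907121 + 3708507870439*t.
Raise to 6: e(P,Q) = 68657507359800 + 74988045877557*t in mu_{29}.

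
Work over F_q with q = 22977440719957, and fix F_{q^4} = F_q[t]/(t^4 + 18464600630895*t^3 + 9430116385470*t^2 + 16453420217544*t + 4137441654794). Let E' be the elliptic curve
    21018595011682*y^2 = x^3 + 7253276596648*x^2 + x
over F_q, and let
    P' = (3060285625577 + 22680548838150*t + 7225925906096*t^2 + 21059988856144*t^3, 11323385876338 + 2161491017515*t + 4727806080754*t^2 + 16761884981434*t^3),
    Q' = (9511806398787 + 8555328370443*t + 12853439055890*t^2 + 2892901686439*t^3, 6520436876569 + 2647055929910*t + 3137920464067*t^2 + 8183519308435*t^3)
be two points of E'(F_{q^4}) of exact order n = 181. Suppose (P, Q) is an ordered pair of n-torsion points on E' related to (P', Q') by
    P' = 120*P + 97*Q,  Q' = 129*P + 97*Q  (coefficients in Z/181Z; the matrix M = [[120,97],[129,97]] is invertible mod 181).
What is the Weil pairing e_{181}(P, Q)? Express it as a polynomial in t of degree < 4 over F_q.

22085210340114 + 16069782368523*t + 15438880572543*t^2 + 6051853251935*t^3

The 181-Weil pairing on E[181] over F_{22977440719957} is alternating-bilinear: e_{181}(P',Q') = e_{181}(P,Q)^det(M).
det M = 120*97 - 97*129 = -873 = 32 (mod 181); 32^{-1} = 17 (mod 181).
(x,y)|->(8294026570140x+4331391373286,8294026570140y) sends E' to y^2=x^3+1099814713398*x+11149082209067.
n = 181 = (10110101)_2 (8 bits, wt 5); accumulate f_{181,P'}(Q'+S)/f_{181,P'}(S) along the 7-step ladder.
The quotient is 8607830366826 + 5732925289639*t + 17898127304477*t^2 + 20037296183415*t^3.
Raise to 17: e(P,Q) = 22085210340114 + 16069782368523*t + 15438880572543*t^2 + 6051853251935*t^3 in mu_{181}.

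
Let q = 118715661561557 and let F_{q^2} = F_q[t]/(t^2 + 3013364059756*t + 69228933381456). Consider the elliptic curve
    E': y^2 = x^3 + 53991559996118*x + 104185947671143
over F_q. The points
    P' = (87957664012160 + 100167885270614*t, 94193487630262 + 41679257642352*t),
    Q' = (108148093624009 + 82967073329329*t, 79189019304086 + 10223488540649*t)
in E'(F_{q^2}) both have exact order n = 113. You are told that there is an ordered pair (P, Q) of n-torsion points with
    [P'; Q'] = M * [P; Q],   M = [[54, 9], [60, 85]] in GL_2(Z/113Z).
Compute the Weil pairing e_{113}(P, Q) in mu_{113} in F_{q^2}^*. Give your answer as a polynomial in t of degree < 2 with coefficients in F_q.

81776995168068 + 46208118622850*t

e_{113}(aP+bQ,cP+dQ) = e_{113}(P,Q)^(ad-bc); with (a,b,c,d)=(54,9,60,85) this gives the det-113 law.
Inverting 95 mod 113: 69. Thus e_{113}(P,Q) = e(P',Q')^{69}.
Miller loop for e_{113} over F_{118715661561557^2}: bits of 113 = 1110001; 6 double steps + 3 add steps, l/v at each.
Result: e(P',Q') = 81055690849330 + 93627108299873*t.
Thus e_{113}(P,Q) = 81776995168068 + 46208118622850*t.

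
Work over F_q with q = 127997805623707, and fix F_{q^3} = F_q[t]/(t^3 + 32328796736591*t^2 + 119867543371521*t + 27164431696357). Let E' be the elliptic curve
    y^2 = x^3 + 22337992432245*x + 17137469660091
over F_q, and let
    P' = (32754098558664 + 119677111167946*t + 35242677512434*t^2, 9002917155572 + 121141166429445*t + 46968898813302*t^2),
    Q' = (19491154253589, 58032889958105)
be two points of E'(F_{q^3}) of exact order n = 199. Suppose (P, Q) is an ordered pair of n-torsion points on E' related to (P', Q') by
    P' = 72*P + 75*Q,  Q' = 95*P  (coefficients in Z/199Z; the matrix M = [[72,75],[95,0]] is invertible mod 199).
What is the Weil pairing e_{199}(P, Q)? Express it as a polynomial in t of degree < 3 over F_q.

39612097206924 + 39650050944197*t + 115496807833301*t^2

Since e_{199}(P,P)=e_{199}(Q,Q)=1 and e_{199}(Q,P)=e_{199}(P,Q)^{-1}, expanding e_{199}(72*P + 75*Q,95*P) leaves e(P,Q)^det(M).
Inverting 39 mod 199: 148. Thus e_{199}(P,Q) = e(P',Q')^{148}.
n = 199 = (11000111)_2 (8 bits, wt 5); accumulate f_{199,P'}(Q'+S)/f_{199,P'}(S) along the 7-step ladder.
e_{199}(P',Q') = 31272522649655 + 2349193041455*t + 112562856243405*t^2.
e_{199}(P,Q) = (31272522649655 + 2349193041455*t + 112562856243405*t^2)^{148} = 39612097206924 + 39650050944197*t + 115496807833301*t^2.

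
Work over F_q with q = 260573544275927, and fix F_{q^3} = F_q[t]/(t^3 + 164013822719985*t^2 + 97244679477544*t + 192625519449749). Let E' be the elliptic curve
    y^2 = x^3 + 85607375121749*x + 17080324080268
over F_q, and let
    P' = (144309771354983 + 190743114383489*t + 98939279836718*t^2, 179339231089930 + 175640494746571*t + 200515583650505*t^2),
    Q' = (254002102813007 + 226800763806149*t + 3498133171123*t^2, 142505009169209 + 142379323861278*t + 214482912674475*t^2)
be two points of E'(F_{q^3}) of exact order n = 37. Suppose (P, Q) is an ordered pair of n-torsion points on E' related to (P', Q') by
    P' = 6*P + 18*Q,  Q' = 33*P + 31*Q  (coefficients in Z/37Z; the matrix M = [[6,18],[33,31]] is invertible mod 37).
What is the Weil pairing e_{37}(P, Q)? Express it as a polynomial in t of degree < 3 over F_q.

The 37-Weil pairing on E[37] over F_{260573544275927} is alternating-bilinear: e_{37}(P',Q') = e_{37}(P,Q)^det(M).
Inverting 36 mod 37: 36. Thus e_{37}(P,Q) = e(P',Q')^{36}.
Miller loop for e_{37} over F_{260573544275927^3}: bits of 37 = 100101; 5 double steps + 2 add steps, l/v at each.
So e_{37}(P',Q') = 27361156101653 + 213369938206896*t + 61441840911063*t^2.
Raise to 36: e(P,Q) = 189276035968326 + 184963432605011*t + 53029291233028*t^2 in mu_{37}.

189276035968326 + 184963432605011*t + 53029291233028*t^2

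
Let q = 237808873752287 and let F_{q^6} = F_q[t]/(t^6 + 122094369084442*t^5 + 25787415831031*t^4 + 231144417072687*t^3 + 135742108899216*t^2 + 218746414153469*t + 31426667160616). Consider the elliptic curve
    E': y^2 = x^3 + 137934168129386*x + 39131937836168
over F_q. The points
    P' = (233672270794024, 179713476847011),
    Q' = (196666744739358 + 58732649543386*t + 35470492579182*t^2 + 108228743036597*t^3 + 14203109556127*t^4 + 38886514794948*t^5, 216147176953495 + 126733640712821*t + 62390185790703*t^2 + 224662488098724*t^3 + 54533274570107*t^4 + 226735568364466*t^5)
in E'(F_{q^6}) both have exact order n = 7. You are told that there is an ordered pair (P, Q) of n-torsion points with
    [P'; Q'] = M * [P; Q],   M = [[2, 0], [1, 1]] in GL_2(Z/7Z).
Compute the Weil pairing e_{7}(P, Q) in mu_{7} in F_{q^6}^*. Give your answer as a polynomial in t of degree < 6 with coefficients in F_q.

226335935863308 + 8617474962707*t + 154775869925512*t^2 + 160920153789960*t^3 + 73890153094922*t^4 + 144384561308434*t^5

The 7-Weil pairing on E[7] over F_{237808873752287} is alternating-bilinear: e_{7}(P',Q') = e_{7}(P,Q)^det(M).
So e_{7}(P,Q) = e_{7}(P',Q')^{4}, since 2*4 = 1 mod 7.
n = 7 = (111)_2 (3 bits, wt 3); accumulate f_{7,P'}(Q'+S)/f_{7,P'}(S) along the 2-step ladder.
e_{7}(P',Q') = 164350652537626 + 85381814335671*t + 29426427455738*t^2 + 47888386692009*t^3 + 137972813257513*t^4 + 173985316015398*t^5.
(164350652537626 + 85381814335671*t + 29426427455738*t^2 + 47888386692009*t^3 + 137972813257513*t^4 + 173985316015398*t^5)^{4} mod (237808873752287,f) = 226335935863308 + 8617474962707*t + 154775869925512*t^2 + 160920153789960*t^3 + 73890153094922*t^4 + 144384561308434*t^5.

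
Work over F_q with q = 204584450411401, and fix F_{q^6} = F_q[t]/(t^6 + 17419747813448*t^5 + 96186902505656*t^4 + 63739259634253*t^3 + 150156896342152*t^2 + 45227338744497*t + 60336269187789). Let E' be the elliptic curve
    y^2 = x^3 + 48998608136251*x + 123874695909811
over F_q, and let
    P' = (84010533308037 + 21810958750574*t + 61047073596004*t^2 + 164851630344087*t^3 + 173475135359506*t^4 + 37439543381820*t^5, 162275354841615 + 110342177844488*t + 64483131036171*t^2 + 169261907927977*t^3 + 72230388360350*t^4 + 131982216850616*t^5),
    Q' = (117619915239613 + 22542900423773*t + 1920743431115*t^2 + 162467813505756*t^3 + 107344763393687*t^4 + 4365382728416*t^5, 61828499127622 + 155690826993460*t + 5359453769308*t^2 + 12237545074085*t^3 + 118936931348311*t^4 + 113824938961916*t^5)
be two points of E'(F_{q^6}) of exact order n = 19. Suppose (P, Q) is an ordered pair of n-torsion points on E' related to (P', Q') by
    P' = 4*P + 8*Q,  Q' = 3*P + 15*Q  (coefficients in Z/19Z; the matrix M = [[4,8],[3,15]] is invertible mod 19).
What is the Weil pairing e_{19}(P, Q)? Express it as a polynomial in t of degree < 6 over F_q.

The 19-Weil pairing on E[19] over F_{204584450411401} is alternating-bilinear: e_{19}(P',Q') = e_{19}(P,Q)^det(M).
Inverting 17 mod 19: 9. Thus e_{19}(P,Q) = e(P',Q')^{9}.
5-bit Miller (10011) on E'/F_{204584450411401} with a'=48998608136251, b'=123874695909811: accumulate tangent/chord ratios at Q'+S and P'+S'.
Result: e(P',Q') = 121573039189653 + 4736602468968*t + 173569746510567*t^2 + 197678353917295*t^3 + 13009573809689*t^4 + 167069324627763*t^5.
Hence e(P,Q) = 29969851681993 + 163547808602616*t + 1416893107560*t^2 + 193505518815330*t^3 + 50248020595698*t^4 + 105843937162646*t^5 in F_{204584450411401^6}^*.

29969851681993 + 163547808602616*t + 1416893107560*t^2 + 193505518815330*t^3 + 50248020595698*t^4 + 105843937162646*t^5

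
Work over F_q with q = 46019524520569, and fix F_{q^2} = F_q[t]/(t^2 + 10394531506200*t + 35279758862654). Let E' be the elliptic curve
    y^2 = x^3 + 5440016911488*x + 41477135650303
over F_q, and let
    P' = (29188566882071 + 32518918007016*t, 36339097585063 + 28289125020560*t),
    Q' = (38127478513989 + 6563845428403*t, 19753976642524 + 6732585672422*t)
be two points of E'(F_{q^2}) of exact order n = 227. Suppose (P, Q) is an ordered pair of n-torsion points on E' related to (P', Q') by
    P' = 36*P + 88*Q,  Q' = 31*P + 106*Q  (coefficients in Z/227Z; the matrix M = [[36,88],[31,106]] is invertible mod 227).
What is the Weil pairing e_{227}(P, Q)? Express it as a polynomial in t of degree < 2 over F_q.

21897187851209 + 21695506419802*t

Since e_{227}(P,P)=e_{227}(Q,Q)=1 and e_{227}(Q,P)=e_{227}(P,Q)^{-1}, expanding e_{227}(36*P + 88*Q,31*P + 106*Q) leaves e(P,Q)^det(M).
36*106 - 88*31 = 1088; reduced mod 227: det = 180, inverse 198.
Miller loop for e_{227} over F_{46019524520569^2}: bits of 227 = 11100011; 7 double steps + 4 add steps, l/v at each.
e_{227}(P',Q') = 21274504272598 + 17004639872485*t.
(21274504272598 + 17004639872485*t)^{198} mod (46019524520569,f) = 21897187851209 + 21695506419802*t.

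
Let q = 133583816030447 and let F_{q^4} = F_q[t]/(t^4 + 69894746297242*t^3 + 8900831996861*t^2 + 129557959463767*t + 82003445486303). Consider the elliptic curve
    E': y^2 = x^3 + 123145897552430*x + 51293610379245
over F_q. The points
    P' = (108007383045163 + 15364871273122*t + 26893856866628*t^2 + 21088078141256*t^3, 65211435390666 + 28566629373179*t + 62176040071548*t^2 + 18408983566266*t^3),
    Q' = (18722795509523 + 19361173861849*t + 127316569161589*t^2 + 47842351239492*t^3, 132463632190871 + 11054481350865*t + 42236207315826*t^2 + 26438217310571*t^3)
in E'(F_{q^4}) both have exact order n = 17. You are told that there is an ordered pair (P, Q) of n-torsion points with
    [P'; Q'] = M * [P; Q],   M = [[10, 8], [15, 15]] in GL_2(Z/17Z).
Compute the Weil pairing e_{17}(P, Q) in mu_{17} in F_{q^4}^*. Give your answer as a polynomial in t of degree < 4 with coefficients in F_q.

120603699786554 + 64084262697157*t + 82090729366505*t^2 + 49635312998054*t^3

Under M = [[10,8],[15,15]] in GL_2(Z/17), e_{17}(P',Q') = e_{17}(P,Q)^(10*15-8*15 mod 17).
det M = 10*15 - 8*15 = 30 = 13 (mod 17); 13^{-1} = 4 (mod 17).
Miller loop for e_{17} over F_{133583816030447^4}: bits of 17 = 10001; 4 double steps + 1 add steps, l/v at each.
f_P(D_Q)/f_Q(D_P) = 23522473211376 + 54692179100785*t + 100734352057251*t^2 + 124629766512468*t^3.
Thus e_{17}(P,Q) = 120603699786554 + 64084262697157*t + 82090729366505*t^2 + 49635312998054*t^3.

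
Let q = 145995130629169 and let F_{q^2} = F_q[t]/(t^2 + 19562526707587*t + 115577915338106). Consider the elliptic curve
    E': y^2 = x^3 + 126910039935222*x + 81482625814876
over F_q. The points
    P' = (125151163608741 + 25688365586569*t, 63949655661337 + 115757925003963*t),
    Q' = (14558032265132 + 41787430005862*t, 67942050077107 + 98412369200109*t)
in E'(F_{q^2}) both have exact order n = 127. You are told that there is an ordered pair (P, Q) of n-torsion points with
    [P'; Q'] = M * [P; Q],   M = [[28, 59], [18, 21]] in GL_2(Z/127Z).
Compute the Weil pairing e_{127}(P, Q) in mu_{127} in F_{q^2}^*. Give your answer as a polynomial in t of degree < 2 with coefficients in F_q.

113053167899483 + 14230512673125*t

Since e_{127}(P,P)=e_{127}(Q,Q)=1 and e_{127}(Q,P)=e_{127}(P,Q)^{-1}, expanding e_{127}(28*P + 59*Q,18*P + 21*Q) leaves e(P,Q)^det(M).
det M = 28*21 - 59*18 = -474 = 34 (mod 127); 34^{-1} = 71 (mod 127).
Miller loop for e_{127} over F_{145995130629169^2}: bits of 127 = 1111111; 6 double steps + 6 add steps, l/v at each.
So e_{127}(P',Q') = 133478300646422 + 89838864095691*t.
Thus e_{127}(P,Q) = 113053167899483 + 14230512673125*t.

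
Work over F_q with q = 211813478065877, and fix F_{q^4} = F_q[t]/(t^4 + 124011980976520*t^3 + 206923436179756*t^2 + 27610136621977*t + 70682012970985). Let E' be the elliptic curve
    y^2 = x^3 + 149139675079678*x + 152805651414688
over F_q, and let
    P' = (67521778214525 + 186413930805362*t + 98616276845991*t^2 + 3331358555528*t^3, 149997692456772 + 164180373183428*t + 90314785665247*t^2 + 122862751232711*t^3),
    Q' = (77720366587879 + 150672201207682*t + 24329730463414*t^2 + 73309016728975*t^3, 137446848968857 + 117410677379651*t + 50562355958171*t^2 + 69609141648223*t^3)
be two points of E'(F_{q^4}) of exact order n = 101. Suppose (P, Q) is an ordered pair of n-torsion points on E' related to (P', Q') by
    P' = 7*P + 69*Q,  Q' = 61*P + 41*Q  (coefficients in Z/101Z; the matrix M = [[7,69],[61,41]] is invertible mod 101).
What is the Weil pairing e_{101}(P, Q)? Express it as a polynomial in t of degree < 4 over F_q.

e_{101}(aP+bQ,cP+dQ) = e_{101}(P,Q)^(ad-bc); with (a,b,c,d)=(7,69,61,41) this gives the det-101 law.
So e_{101}(P,Q) = e_{101}(P',Q')^{6}, since 17*6 = 1 mod 101.
Run Miller on y^2=x^3+149139675079678*x+152805651414688 over F_{211813478065877}: ladder 1100101 (7 bits); e = f_P(D_Q)/f_Q(D_P).
So e_{101}(P',Q') = 106773700808561 + 107094174231204*t + 24839065484303*t^2 + 13153808223885*t^3.
Hence e(P,Q) = 9791531867539 + 40459292845037*t + 108273109511062*t^2 + 39586416687516*t^3 in F_{211813478065877^4}^*.

9791531867539 + 40459292845037*t + 108273109511062*t^2 + 39586416687516*t^3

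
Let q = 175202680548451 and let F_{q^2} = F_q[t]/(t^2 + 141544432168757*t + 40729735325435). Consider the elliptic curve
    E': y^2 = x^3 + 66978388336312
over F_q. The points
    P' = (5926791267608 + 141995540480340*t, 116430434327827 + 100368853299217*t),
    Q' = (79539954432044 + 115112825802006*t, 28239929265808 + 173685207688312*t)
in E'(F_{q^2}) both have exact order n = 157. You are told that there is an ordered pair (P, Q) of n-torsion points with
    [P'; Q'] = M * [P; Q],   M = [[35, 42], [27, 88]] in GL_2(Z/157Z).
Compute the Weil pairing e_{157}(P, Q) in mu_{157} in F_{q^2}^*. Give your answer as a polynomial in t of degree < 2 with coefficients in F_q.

9266635737388 + 172414996277342*t

Since e_{157}(P,P)=e_{157}(Q,Q)=1 and e_{157}(Q,P)=e_{157}(P,Q)^{-1}, expanding e_{157}(35*P + 42*Q,27*P + 88*Q) leaves e(P,Q)^det(M).
So e_{157}(P,Q) = e_{157}(P',Q')^{38}, since 62*38 = 1 mod 157.
8-bit Miller (10011101) on E'/F_{175202680548451} with a'=0, b'=66978388336312: accumulate tangent/chord ratios at Q'+S and P'+S'.
The quotient is 91719394612773 + 116741637410998*t.
Raise to 38: e(P,Q) = 9266635737388 + 172414996277342*t in mu_{157}.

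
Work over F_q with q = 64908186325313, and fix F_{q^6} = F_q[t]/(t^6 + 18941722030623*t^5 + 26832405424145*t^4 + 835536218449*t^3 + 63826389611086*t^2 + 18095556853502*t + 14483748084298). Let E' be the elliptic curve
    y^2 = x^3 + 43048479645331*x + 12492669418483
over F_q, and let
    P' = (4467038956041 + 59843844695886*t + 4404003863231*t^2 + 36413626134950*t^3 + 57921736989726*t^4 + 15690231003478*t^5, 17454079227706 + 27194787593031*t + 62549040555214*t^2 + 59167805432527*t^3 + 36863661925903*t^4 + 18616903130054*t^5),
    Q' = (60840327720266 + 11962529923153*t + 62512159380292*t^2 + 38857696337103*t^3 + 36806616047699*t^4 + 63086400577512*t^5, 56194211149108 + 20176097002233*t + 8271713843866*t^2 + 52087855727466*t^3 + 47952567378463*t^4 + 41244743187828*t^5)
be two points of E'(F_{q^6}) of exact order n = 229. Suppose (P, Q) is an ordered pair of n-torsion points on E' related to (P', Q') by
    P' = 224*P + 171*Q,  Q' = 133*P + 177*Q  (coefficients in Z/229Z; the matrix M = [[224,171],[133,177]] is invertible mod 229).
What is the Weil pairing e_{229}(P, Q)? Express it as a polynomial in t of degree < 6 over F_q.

42259738349887 + 13859137542784*t + 14947658043724*t^2 + 25751896778999*t^3 + 13555734282920*t^4 + 64470508774706*t^5

Since e_{229}(P,P)=e_{229}(Q,Q)=1 and e_{229}(Q,P)=e_{229}(P,Q)^{-1}, expanding e_{229}(224*P + 171*Q,133*P + 177*Q) leaves e(P,Q)^det(M).
224*177 - 171*133 = 16905; reduced mod 229: det = 188, inverse 67.
Run Miller on y^2=x^3+43048479645331*x+12492669418483 over F_{64908186325313}: ladder 11100101 (8 bits); e = f_P(D_Q)/f_Q(D_P).
Miller gives e_{229}(P',Q') = 23899439807187 + 18741234951885*t + 40473904063571*t^2 + 1692549848321*t^3 + 29287777015146*t^4 + 61781285240194*t^5 in F_{64908186325313^6}.
Thus e_{229}(P,Q) = 42259738349887 + 13859137542784*t + 14947658043724*t^2 + 25751896778999*t^3 + 13555734282920*t^4 + 64470508774706*t^5.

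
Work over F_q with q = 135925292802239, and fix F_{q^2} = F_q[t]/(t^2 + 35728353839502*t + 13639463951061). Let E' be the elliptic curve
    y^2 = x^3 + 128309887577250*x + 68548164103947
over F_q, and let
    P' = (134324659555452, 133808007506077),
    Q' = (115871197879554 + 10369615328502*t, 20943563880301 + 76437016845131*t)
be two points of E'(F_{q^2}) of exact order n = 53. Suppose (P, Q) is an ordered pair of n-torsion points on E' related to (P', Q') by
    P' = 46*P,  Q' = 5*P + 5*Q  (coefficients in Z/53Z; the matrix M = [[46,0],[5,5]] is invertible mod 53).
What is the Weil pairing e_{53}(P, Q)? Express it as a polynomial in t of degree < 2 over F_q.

23651447678029 + 130169086516282*t

Since e_{53}(P,P)=e_{53}(Q,Q)=1 and e_{53}(Q,P)=e_{53}(P,Q)^{-1}, expanding e_{53}(46*P,5*P + 5*Q) leaves e(P,Q)^det(M).
So e_{53}(P,Q) = e_{53}(P',Q')^{3}, since 18*3 = 1 mod 53.
Run Miller on y^2=x^3+128309887577250*x+68548164103947 over F_{135925292802239}: ladder 110101 (6 bits); e = f_P(D_Q)/f_Q(D_P).
e_{53}(P',Q') = 51403186517505 + 89696791438982*t.
Raise to 3: e(P,Q) = 23651447678029 + 130169086516282*t in mu_{53}.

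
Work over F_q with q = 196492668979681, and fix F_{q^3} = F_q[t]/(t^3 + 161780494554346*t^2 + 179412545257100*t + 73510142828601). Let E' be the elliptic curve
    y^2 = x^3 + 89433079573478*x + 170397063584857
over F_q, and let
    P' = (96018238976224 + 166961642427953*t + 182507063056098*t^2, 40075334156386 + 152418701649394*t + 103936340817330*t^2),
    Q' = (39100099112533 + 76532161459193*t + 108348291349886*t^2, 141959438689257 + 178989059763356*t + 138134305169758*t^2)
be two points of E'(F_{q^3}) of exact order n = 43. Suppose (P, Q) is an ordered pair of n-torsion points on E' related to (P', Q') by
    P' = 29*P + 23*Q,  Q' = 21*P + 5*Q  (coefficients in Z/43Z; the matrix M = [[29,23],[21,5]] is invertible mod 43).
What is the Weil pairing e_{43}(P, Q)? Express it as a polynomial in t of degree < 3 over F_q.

156541578718048 + 144960046837109*t + 6235429658190*t^2

The 43-Weil pairing on E[43] over F_{196492668979681} is alternating-bilinear: e_{43}(P',Q') = e_{43}(P,Q)^det(M).
Hence e(P,Q) = e(P',Q')^{36} where 36 = 6^{-1} mod 43.
6-bit Miller (101011) on E'/F_{196492668979681} with a'=89433079573478, b'=170397063584857: accumulate tangent/chord ratios at Q'+S and P'+S'.
So e_{43}(P',Q') = 29655636238934 + 73904643096644*t + 4276378853797*t^2.
Hence e(P,Q) = 156541578718048 + 144960046837109*t + 6235429658190*t^2 in F_{196492668979681^3}^*.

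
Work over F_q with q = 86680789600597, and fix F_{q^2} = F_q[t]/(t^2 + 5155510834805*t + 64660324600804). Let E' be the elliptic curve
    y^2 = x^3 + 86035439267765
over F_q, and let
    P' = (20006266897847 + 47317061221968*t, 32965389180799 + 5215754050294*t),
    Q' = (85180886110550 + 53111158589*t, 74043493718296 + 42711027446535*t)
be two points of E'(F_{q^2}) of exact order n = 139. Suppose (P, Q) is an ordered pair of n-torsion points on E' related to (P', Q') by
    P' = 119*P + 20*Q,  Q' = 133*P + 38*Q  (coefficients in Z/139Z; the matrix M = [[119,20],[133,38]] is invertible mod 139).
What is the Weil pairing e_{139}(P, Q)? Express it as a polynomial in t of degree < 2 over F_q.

The 139-Weil pairing on E[139] over F_{86680789600597} is alternating-bilinear: e_{139}(P',Q') = e_{139}(P,Q)^det(M).
119*38 - 20*133 = 1862; reduced mod 139: det = 55, inverse 91.
Miller loop for e_{139} over F_{86680789600597^2}: bits of 139 = 10001011; 7 double steps + 3 add steps, l/v at each.
Result: e(P',Q') = 20178529367989 + 2151198979819*t.
Hence e(P,Q) = 76611140264173 + 41069701102659*t in F_{86680789600597^2}^*.

76611140264173 + 41069701102659*t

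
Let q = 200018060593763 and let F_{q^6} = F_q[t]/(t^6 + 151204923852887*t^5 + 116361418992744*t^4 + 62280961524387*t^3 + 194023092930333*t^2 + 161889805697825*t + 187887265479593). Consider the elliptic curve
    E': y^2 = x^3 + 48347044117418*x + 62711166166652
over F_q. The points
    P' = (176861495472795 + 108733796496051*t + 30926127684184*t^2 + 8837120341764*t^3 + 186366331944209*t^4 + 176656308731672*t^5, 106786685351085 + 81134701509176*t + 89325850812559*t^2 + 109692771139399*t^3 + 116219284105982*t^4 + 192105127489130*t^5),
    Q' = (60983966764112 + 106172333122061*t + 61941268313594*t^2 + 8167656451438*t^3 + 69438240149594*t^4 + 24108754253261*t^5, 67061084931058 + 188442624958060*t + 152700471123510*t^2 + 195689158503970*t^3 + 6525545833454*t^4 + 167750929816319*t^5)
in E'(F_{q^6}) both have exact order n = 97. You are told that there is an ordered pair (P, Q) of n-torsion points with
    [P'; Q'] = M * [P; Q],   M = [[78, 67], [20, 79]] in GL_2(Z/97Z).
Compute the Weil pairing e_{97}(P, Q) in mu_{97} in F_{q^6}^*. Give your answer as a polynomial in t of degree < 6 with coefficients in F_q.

149430000212127 + 68337757118980*t + 26214496399747*t^2 + 9137429122641*t^3 + 80732556448764*t^4 + 172735432024382*t^5

Alternating bilinearity on E[97] (values in mu_{97} in F_{200018060593763^6}) gives e(P',Q') = e(P,Q)^det(M).
So e_{97}(P,Q) = e_{97}(P',Q')^{45}, since 69*45 = 1 mod 97.
7-bit Miller (1100001) on E'/F_{200018060593763} with a'=48347044117418, b'=62711166166652: accumulate tangent/chord ratios at Q'+S and P'+S'.
Miller gives e_{97}(P',Q') = 154406632165074 + 69877070885790*t + 113186642487724*t^2 + 6569384177559*t^3 + 45868147151211*t^4 + 76748390521977*t^5 in F_{200018060593763^6}.
Thus e_{97}(P,Q) = 149430000212127 + 68337757118980*t + 26214496399747*t^2 + 9137429122641*t^3 + 80732556448764*t^4 + 172735432024382*t^5.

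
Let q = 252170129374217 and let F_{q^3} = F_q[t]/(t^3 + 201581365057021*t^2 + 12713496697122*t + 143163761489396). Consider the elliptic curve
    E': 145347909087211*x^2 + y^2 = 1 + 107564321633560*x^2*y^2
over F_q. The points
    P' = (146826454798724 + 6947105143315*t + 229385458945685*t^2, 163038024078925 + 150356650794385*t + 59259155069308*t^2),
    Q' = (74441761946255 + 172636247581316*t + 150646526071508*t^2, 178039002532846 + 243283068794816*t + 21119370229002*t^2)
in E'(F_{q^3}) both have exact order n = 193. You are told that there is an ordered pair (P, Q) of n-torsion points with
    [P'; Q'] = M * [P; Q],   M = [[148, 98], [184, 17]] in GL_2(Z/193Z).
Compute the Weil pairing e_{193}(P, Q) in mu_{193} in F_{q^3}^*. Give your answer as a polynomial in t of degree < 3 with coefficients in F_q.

48425088472038 + 63611837899141*t + 66496248170475*t^2

e_{193}(aP+bQ,cP+dQ) = e_{193}(P,Q)^(ad-bc); with (a,b,c,d)=(148,98,184,17) this gives the det-193 law.
148*17 - 98*184 = -15516; reduced mod 193: det = 117, inverse 33.
Map (x,y)_Ed via u=(1+y)/(1-y), v=(1+y)/((1-y)x) to Montgomery A=111286606023137,B=98698927993196; then to (a',b')=(48616526454506,56813973797806).
Double-and-add over 11000001: 8-1 doublings, 3-1 additions; each step l_{T,T}/v_{2T} or l_{T,P'}/v at Q'+S for random S.
The quotient is 44009009258129 + 94652588131752*t + 219411545463681*t^2.
Finally e_{193}(P,Q) = 48425088472038 + 63611837899141*t + 66496248170475*t^2.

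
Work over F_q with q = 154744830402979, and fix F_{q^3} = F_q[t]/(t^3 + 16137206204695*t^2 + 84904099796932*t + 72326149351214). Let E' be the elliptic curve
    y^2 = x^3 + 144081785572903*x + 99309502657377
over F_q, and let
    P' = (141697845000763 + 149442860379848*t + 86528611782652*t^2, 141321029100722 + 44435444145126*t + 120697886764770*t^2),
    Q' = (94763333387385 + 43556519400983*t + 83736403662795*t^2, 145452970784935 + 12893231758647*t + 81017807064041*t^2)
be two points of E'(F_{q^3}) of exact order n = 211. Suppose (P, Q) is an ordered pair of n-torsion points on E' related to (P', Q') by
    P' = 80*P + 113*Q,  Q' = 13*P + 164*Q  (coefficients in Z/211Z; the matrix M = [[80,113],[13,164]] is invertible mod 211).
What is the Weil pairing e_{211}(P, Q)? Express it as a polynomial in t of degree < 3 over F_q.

97282318848014 + 135728937951182*t + 5492488626751*t^2

Under M = [[80,113],[13,164]] in GL_2(Z/211), e_{211}(P',Q') = e_{211}(P,Q)^(80*164-113*13 mod 211).
det(M) mod 211 = 46; its inverse in (Z/211)^* is 78 (check: 46*78 mod 211 = 1).
Build f_{211,P'} and f_{211,Q'} via the 8-bit ladder of 211=11010011_2; evaluate at shifted divisors; quotient in F_{154744830402979^3}.
Result: e(P',Q') = 109113633767723 + 9895132803450*t + 85745125383157*t^2.
(109113633767723 + 9895132803450*t + 85745125383157*t^2)^{78} mod (154744830402979,f) = 97282318848014 + 135728937951182*t + 5492488626751*t^2.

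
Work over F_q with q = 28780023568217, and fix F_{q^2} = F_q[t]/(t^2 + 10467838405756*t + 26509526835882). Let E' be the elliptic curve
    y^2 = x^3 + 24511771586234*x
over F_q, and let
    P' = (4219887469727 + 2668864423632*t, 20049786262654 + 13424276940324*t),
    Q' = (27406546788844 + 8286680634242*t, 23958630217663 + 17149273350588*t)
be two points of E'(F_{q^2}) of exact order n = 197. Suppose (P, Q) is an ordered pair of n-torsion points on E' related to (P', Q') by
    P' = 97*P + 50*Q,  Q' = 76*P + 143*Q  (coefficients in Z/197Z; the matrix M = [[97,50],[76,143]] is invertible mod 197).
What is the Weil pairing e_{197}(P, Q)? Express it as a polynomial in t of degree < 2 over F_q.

19367084914161 + 15154573306697*t

e_{197}(aP+bQ,cP+dQ) = e_{197}(P,Q)^(ad-bc); with (a,b,c,d)=(97,50,76,143) this gives the det-197 law.
Inverting 24 mod 197: 156. Thus e_{197}(P,Q) = e(P',Q')^{156}.
n = 197 = (11000101)_2 (8 bits, wt 4); accumulate f_{197,P'}(Q'+S)/f_{197,P'}(S) along the 7-step ladder.
Result: e(P',Q') = 12183739105168 + 2942924485830*t.
Hence e(P,Q) = 19367084914161 + 15154573306697*t in F_{28780023568217^2}^*.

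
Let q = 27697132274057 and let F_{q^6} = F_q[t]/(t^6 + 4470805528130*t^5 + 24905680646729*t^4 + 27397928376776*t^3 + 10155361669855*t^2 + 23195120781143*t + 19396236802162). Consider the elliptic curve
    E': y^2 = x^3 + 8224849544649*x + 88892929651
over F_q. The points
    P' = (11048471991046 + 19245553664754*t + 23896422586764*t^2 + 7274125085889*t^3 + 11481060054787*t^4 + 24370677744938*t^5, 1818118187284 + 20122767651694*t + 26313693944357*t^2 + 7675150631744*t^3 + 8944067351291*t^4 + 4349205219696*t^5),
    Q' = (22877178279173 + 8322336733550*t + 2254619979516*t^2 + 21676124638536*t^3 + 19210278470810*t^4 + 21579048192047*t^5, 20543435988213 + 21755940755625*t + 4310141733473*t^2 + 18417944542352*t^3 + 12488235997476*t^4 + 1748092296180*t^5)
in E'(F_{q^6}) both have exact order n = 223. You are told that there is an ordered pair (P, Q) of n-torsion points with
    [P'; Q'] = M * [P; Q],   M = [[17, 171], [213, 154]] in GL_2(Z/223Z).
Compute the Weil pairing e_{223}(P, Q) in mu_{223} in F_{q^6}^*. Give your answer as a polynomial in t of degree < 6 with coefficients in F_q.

e_{223}(aP+bQ,cP+dQ) = e_{223}(P,Q)^(ad-bc); with (a,b,c,d)=(17,171,213,154) this gives the det-223 law.
det M = 17*154 - 171*213 = -33805 = 91 (mod 223); 91^{-1} = 174 (mod 223).
8-bit Miller (11011111) on E'/F_{27697132274057} with a'=8224849544649, b'=88892929651: accumulate tangent/chord ratios at Q'+S and P'+S'.
The quotient is 12908417033237 + 18016780678427*t + 20563803162896*t^2 + 23320220980008*t^3 + 1438979924199*t^4 + 18619258812396*t^5.
(12908417033237 + 18016780678427*t + 20563803162896*t^2 + 23320220980008*t^3 + 1438979924199*t^4 + 18619258812396*t^5)^{174} mod (27697132274057,f) = 573843564731 + 25579140943217*t + 10238888978410*t^2 + 26951015445819*t^3 + 15462086704878*t^4 + 860031431538*t^5.

573843564731 + 25579140943217*t + 10238888978410*t^2 + 26951015445819*t^3 + 15462086704878*t^4 + 860031431538*t^5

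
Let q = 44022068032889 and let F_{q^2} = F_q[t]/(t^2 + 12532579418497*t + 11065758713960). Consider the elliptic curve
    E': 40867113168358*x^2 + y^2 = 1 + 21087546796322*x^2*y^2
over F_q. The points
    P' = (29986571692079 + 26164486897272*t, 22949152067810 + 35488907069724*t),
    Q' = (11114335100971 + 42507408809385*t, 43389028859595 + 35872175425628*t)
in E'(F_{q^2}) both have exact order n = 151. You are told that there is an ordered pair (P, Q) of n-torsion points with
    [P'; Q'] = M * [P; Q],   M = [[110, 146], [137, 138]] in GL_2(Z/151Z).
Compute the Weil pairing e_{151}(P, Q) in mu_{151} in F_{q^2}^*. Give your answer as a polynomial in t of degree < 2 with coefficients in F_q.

The 151-Weil pairing on E[151] over F_{44022068032889} is alternating-bilinear: e_{151}(P',Q') = e_{151}(P,Q)^det(M).
110*138 - 146*137 = -4822; reduced mod 151: det = 10, inverse 136.
Edwards->Montgomery: u=(1+y)/(1-y), v=u/x -> 4510530968404v^2=u^3+42385876740217u^2+u; then x_W=4944891593009u+10325776660780: y^2=x^3+13936177765347*x+31472435518221.
n = 151 = (10010111)_2 (8 bits, wt 5); accumulate f_{151,P'}(Q'+S)/f_{151,P'}(S) along the 7-step ladder.
The quotient is 27387615358700 + 13274126896525*t.
Finally e_{151}(P,Q) = 15682899343879 + 36541740859975*t.

15682899343879 + 36541740859975*t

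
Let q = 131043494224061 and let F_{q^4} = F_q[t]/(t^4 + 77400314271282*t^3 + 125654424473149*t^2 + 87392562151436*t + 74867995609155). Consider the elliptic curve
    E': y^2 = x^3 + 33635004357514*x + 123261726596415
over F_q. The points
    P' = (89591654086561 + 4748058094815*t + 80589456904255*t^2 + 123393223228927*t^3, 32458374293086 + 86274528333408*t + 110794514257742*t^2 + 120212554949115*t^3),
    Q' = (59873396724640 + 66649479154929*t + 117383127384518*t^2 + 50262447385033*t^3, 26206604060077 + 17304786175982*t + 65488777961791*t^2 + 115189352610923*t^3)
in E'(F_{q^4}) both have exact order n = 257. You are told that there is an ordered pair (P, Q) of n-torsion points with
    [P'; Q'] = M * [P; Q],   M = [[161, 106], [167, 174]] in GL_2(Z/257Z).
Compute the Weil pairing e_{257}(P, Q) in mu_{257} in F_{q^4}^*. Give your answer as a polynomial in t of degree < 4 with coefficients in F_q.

128917302319636 + 55497787602442*t + 81893337026345*t^2 + 121850775138336*t^3

e_{257}(aP+bQ,cP+dQ) = e_{257}(P,Q)^(ad-bc); with (a,b,c,d)=(161,106,167,174) this gives the det-257 law.
Hence e(P,Q) = e(P',Q')^{249} where 249 = 32^{-1} mod 257.
n = 257 = (100000001)_2 (9 bits, wt 2); accumulate f_{257,P'}(Q'+S)/f_{257,P'}(S) along the 8-step ladder.
Result: e(P',Q') = 120551680387431 + 30623447841073*t + 89222166181770*t^2 + 45715072834856*t^3.
e_{257}(P,Q) = (120551680387431 + 30623447841073*t + 89222166181770*t^2 + 45715072834856*t^3)^{249} = 128917302319636 + 55497787602442*t + 81893337026345*t^2 + 121850775138336*t^3.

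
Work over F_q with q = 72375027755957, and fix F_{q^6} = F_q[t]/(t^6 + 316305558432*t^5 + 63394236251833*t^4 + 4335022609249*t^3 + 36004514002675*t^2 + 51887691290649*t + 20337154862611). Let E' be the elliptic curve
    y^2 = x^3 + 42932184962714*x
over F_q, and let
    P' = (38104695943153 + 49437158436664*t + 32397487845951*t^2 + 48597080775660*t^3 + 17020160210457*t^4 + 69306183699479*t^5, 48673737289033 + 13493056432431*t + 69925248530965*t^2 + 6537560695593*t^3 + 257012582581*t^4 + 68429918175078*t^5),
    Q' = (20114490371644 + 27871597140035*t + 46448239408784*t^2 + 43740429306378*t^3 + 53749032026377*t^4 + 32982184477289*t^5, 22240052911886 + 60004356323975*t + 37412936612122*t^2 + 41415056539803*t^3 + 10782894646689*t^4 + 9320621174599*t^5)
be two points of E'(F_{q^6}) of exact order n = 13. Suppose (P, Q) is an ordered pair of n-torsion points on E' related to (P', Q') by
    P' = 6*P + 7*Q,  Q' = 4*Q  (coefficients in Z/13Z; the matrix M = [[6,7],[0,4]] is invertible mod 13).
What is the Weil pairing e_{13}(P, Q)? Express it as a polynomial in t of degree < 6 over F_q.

34995164971904 + 42140095538489*t + 64164863351331*t^2 + 54317607265724*t^3 + 37430483092938*t^4 + 19556873210113*t^5

e_{13} is bilinear + alternating on E[13], so e_{13}(6*P + 7*Q, 4*Q) = e_{13}(P,Q)^(6*4-7*0).
6*4 - 7*0 = 24; reduced mod 13: det = 11, inverse 6.
4-bit Miller (1101) on E'/F_{72375027755957} with a'=42932184962714, b'=0: accumulate tangent/chord ratios at Q'+S and P'+S'.
Result: e(P',Q') = 50858559096390 + 20113677179839*t + 58252484332824*t^2 + 28085202033360*t^3 + 20308187684354*t^4 + 2349168643838*t^5.
Finally e_{13}(P,Q) = 34995164971904 + 42140095538489*t + 64164863351331*t^2 + 54317607265724*t^3 + 37430483092938*t^4 + 19556873210113*t^5.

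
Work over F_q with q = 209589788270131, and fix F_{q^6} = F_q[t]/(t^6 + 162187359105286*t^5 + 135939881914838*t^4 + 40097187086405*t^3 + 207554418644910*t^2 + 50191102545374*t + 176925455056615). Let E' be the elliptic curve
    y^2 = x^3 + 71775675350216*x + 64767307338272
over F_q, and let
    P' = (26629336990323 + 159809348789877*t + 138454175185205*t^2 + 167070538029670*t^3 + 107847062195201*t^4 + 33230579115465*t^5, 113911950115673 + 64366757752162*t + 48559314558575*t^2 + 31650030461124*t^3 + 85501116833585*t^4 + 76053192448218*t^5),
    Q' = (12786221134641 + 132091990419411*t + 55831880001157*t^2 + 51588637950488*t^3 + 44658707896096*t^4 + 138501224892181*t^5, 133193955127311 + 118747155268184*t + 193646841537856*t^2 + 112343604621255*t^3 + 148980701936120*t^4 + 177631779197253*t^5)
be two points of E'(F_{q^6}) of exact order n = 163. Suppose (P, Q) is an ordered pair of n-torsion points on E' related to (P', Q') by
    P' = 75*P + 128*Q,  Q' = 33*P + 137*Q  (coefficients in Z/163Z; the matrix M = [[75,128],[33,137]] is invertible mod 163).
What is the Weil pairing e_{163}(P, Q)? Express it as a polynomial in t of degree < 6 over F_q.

Under M = [[75,128],[33,137]] in GL_2(Z/163), e_{163}(P',Q') = e_{163}(P,Q)^(75*137-128*33 mod 163).
det(M) mod 163 = 20; its inverse in (Z/163)^* is 106 (check: 20*106 mod 163 = 1).
Build f_{163,P'} and f_{163,Q'} via the 8-bit ladder of 163=10100011_2; evaluate at shifted divisors; quotient in F_{209589788270131^6}.
Result: e(P',Q') = 90020807737419 + 12849985494047*t + 202017925030536*t^2 + 70639373815823*t^3 + 74136383932988*t^4 + 127490284282964*t^5.
e_{163}(P,Q) = (90020807737419 + 12849985494047*t + 202017925030536*t^2 + 70639373815823*t^3 + 74136383932988*t^4 + 127490284282964*t^5)^{106} = 47495539578096 + 112104370105494*t + 14361886976614*t^2 + 127228726576670*t^3 + 163856481749464*t^4 + 99896530330061*t^5.

47495539578096 + 112104370105494*t + 14361886976614*t^2 + 127228726576670*t^3 + 163856481749464*t^4 + 99896530330061*t^5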